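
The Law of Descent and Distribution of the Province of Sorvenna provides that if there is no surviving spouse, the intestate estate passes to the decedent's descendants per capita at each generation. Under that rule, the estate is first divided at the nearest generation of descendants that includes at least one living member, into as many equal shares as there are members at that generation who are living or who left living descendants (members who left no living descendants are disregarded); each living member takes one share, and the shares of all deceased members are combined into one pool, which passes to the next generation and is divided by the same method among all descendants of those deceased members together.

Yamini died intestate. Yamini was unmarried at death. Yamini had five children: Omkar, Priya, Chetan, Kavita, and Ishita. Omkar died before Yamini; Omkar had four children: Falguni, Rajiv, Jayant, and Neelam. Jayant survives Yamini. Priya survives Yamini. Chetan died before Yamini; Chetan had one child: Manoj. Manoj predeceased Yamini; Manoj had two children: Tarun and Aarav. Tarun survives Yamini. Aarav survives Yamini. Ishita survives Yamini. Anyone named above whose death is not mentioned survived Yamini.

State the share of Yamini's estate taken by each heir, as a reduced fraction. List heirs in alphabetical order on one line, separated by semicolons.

Aarav 1/25; Falguni 2/25; Ishita 1/5; Jayant 2/25; Kavita 1/5; Neelam 2/25; Priya 1/5; Rajiv 2/25; Tarun 1/25

There is no surviving spouse, so the entire estate passes to Yamini's descendants per capita at each generation.
At generation 1 (Omkar, Priya, Chetan, Kavita, Ishita) there are 5 shares of (1)/5 = 1/5 each.
Living: Priya, Kavita, and Ishita — each takes 1/5.
Deceased: Omkar and Chetan. Their combined 2/5 is pooled and carried to generation 2.
At generation 2 (Falguni, Rajiv, Jayant, Neelam, Manoj) there are 5 shares of (2/5)/5 = 2/25 each.
Living: Falguni, Rajiv, Jayant, and Neelam — each takes 2/25.
Deceased: Manoj. That 2/25 share is carried to generation 3.
At generation 3 (Tarun, Aarav) there are 2 shares of (2/25)/2 = 1/25 each.
Living: Tarun and Aarav — each takes 1/25.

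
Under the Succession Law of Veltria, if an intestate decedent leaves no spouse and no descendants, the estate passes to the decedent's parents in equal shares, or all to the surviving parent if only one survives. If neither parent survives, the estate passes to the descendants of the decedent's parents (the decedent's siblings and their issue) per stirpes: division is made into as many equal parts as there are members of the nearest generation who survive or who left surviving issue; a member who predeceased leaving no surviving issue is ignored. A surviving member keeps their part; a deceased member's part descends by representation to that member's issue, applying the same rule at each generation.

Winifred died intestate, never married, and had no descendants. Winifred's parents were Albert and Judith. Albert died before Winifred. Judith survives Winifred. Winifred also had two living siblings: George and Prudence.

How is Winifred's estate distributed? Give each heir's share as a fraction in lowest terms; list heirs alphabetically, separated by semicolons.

Only one parent, Judith, survives, so Judith takes the entire estate. The siblings take nothing because a surviving parent has priority.

Judith 1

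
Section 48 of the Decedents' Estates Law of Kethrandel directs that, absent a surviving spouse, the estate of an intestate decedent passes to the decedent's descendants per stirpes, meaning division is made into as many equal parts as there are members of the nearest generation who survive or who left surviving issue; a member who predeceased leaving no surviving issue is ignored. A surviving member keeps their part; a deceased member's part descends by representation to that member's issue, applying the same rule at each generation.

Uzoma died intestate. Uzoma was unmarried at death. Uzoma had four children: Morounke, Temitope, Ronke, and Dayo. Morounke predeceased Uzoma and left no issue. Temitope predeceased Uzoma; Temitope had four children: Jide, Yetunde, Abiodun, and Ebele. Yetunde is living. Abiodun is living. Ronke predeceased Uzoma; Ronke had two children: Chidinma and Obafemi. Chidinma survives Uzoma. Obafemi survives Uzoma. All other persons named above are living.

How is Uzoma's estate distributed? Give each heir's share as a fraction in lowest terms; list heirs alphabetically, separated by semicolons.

Abiodun 1/12; Chidinma 1/6; Dayo 1/3; Ebele 1/12; Jide 1/12; Obafemi 1/6; Yetunde 1/12

There is no surviving spouse, so the entire estate passes to Uzoma's descendants per stirpes.
Morounke left no surviving issue, so that branch lapses and is disregarded.
The estate is divided into 3 equal shares of 1/3 among Temitope, Ronke, Dayo.
Temitope predeceased; the 1/3 allotted to Temitope's branch passes to Temitope's issue by representation.
The 1/3 is divided into 4 equal shares of 1/12 among Jide, Yetunde, Abiodun, Ebele.
Jide is living and takes 1/12.
Yetunde is living and takes 1/12.
Abiodun is living and takes 1/12.
Ebele is living and takes 1/12.
Ronke predeceased; the 1/3 allotted to Ronke's branch passes to Ronke's issue by representation.
The 1/3 is divided into 2 equal shares of 1/6 among Chidinma, Obafemi.
Chidinma is living and takes 1/6.
Obafemi is living and takes 1/6.
Dayo is living and takes 1/3.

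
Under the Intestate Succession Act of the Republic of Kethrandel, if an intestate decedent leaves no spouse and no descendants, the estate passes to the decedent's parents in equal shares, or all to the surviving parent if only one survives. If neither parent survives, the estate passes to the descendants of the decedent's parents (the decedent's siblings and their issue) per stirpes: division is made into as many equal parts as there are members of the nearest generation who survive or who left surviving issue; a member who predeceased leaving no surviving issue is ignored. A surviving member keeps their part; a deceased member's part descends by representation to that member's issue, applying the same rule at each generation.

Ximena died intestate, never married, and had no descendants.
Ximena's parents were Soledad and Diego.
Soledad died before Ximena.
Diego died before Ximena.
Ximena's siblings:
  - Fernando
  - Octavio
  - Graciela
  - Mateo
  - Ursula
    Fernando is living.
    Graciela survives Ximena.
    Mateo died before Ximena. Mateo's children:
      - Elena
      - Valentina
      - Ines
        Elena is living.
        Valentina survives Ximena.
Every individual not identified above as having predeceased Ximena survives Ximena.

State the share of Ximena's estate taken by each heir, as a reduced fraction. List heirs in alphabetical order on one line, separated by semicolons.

Elena 1/15; Fernando 1/5; Graciela 1/5; Ines 1/15; Octavio 1/5; Ursula 1/5; Valentina 1/15

Neither parent survives and there are no descendants, so the estate passes to Ximena's siblings and their issue per stirpes.
The estate is divided into 5 equal shares of 1/5 among Fernando, Octavio, Graciela, Mateo, Ursula.
Fernando is living and takes 1/5.
Octavio is living and takes 1/5.
Graciela is living and takes 1/5.
Mateo predeceased; the 1/5 allotted to Mateo's branch passes to Mateo's issue by representation.
The 1/5 is divided into 3 equal shares of 1/15 among Elena, Valentina, Ines.
Elena is living and takes 1/15.
Valentina is living and takes 1/15.
Ines is living and takes 1/15.
Ursula is living and takes 1/5.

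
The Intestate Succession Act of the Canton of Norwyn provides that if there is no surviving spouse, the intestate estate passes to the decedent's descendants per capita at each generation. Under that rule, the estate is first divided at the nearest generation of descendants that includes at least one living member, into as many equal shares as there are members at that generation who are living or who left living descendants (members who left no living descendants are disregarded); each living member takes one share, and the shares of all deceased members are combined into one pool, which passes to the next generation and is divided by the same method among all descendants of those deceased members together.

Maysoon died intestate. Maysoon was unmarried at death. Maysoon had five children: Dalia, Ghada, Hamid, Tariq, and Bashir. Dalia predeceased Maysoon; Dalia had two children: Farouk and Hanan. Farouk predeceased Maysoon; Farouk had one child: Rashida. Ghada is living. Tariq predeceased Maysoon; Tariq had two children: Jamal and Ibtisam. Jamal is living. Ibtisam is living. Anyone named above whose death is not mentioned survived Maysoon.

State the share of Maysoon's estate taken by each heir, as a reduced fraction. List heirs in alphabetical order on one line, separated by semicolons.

There is no surviving spouse, so the entire estate passes to Maysoon's descendants per capita at each generation.
At generation 1 (Dalia, Ghada, Hamid, Tariq, Bashir) there are 5 shares of (1)/5 = 1/5 each.
Living: Ghada, Hamid, and Bashir — each takes 1/5.
Deceased: Dalia and Tariq. Their combined 2/5 is pooled and carried to generation 2.
At generation 2 (Farouk, Hanan, Jamal, Ibtisam) there are 4 shares of (2/5)/4 = 1/10 each.
Living: Hanan, Jamal, and Ibtisam — each takes 1/10.
Deceased: Farouk. That 1/10 share is carried to generation 3.
At generation 3 (Rashida) there are 1 shares of (1/10)/1 = 1/10 each.
Living: Rashida — each takes 1/10.

Bashir 1/5; Ghada 1/5; Hamid 1/5; Hanan 1/10; Ibtisam 1/10; Jamal 1/10; Rashida 1/10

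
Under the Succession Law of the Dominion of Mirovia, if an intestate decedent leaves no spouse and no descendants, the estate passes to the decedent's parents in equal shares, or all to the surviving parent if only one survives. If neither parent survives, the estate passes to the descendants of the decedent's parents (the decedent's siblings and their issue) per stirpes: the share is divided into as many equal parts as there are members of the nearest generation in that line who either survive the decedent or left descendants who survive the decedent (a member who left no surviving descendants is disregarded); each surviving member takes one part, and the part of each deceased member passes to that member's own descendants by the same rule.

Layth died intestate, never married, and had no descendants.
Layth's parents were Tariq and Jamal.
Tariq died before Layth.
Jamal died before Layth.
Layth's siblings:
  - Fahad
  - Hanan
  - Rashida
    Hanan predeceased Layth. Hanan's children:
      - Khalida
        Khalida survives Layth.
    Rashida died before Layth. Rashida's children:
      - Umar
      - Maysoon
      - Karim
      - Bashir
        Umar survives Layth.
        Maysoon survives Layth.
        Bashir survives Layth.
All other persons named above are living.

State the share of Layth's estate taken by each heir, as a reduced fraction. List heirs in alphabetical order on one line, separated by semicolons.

Bashir 1/12; Fahad 1/3; Karim 1/12; Khalida 1/3; Maysoon 1/12; Umar 1/12

Neither parent survives and there are no descendants, so the estate passes to Layth's siblings and their issue per stirpes.
The estate is divided into 3 equal shares of 1/3 among Fahad, Hanan, Rashida.
Fahad is living and takes 1/3.
Hanan predeceased; the 1/3 allotted to Hanan's branch passes to Hanan's issue by representation.
Khalida is the sole taker at this level and receives the full 1/3.
Rashida predeceased; the 1/3 allotted to Rashida's branch passes to Rashida's issue by representation.
The 1/3 is divided into 4 equal shares of 1/12 among Umar, Maysoon, Karim, Bashir.
Umar is living and takes 1/12.
Maysoon is living and takes 1/12.
Karim is living and takes 1/12.
Bashir is living and takes 1/12.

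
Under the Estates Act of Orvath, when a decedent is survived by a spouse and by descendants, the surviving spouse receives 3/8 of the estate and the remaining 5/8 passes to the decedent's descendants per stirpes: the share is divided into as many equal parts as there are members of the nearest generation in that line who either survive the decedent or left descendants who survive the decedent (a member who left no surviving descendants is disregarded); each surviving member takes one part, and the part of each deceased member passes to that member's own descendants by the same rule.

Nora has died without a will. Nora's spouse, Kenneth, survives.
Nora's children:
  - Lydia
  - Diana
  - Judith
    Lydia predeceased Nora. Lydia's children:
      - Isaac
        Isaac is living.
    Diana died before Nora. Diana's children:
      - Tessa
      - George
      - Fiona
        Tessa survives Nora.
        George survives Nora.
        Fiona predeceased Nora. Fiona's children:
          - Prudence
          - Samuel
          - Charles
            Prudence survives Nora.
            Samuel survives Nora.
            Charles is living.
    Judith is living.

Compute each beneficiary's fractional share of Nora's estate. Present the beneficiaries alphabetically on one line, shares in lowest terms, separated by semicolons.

Charles 5/216; George 5/72; Isaac 5/24; Judith 5/24; Kenneth 3/8; Prudence 5/216; Samuel 5/216; Tessa 5/72

Kenneth, as surviving spouse, takes 3/8.
The remaining 5/8 passes to Nora's descendants per stirpes.
The 5/8 is divided into 3 equal shares of 5/24 among Lydia, Diana, Judith.
Lydia predeceased; the 5/24 allotted to Lydia's branch passes to Lydia's issue by representation.
Isaac is the sole taker at this level and receives the full 5/24.
Diana predeceased; the 5/24 allotted to Diana's branch passes to Diana's issue by representation.
The 5/24 is divided into 3 equal shares of 5/72 among Tessa, George, Fiona.
Tessa is living and takes 5/72.
George is living and takes 5/72.
Fiona predeceased; the 5/72 allotted to Fiona's branch passes to Fiona's issue by representation.
The 5/72 is divided into 3 equal shares of 5/216 among Prudence, Samuel, Charles.
Prudence is living and takes 5/216.
Samuel is living and takes 5/216.
Charles is living and takes 5/216.
Judith is living and takes 5/24.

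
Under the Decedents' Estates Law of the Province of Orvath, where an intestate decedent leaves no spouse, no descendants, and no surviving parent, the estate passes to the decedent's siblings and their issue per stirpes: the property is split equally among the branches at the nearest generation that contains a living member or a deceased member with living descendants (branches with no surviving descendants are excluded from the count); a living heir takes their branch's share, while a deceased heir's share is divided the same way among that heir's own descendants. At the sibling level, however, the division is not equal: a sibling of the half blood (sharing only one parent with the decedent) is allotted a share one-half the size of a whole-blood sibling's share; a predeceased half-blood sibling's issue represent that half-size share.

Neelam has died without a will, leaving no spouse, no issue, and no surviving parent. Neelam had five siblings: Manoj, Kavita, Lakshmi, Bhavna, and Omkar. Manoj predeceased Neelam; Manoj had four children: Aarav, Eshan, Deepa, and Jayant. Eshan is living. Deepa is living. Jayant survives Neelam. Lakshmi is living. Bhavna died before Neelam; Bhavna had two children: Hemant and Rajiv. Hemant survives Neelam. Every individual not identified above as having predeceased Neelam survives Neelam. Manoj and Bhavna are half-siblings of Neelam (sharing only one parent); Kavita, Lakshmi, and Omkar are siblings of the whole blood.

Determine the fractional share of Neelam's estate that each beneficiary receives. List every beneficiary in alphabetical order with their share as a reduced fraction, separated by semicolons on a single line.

Aarav 1/32; Deepa 1/32; Eshan 1/32; Hemant 1/16; Jayant 1/32; Kavita 1/4; Lakshmi 1/4; Omkar 1/4; Rajiv 1/16

No spouse, descendants, or parent survives, so the estate passes to Neelam's siblings per stirpes.
Half-blood siblings count for one-half the weight of whole-blood siblings at the initial division.
Dividing 1 in proportion to weights (total weight 4): Manoj (weight 1/2) → 1/8; Kavita (weight 1) → 1/4; Lakshmi (weight 1) → 1/4; Bhavna (weight 1/2) → 1/8; Omkar (weight 1) → 1/4.
Manoj predeceased; the 1/8 allotted to Manoj's branch passes to Manoj's issue by representation.
The 1/8 is divided into 4 equal shares of 1/32 among Aarav, Eshan, Deepa, Jayant.
Aarav is living and takes 1/32.
Eshan is living and takes 1/32.
Deepa is living and takes 1/32.
Jayant is living and takes 1/32.
Kavita is living and takes 1/4.
Lakshmi is living and takes 1/4.
Bhavna predeceased; the 1/8 allotted to Bhavna's branch passes to Bhavna's issue by representation.
The 1/8 is divided into 2 equal shares of 1/16 among Hemant, Rajiv.
Hemant is living and takes 1/16.
Rajiv is living and takes 1/16.
Omkar is living and takes 1/4.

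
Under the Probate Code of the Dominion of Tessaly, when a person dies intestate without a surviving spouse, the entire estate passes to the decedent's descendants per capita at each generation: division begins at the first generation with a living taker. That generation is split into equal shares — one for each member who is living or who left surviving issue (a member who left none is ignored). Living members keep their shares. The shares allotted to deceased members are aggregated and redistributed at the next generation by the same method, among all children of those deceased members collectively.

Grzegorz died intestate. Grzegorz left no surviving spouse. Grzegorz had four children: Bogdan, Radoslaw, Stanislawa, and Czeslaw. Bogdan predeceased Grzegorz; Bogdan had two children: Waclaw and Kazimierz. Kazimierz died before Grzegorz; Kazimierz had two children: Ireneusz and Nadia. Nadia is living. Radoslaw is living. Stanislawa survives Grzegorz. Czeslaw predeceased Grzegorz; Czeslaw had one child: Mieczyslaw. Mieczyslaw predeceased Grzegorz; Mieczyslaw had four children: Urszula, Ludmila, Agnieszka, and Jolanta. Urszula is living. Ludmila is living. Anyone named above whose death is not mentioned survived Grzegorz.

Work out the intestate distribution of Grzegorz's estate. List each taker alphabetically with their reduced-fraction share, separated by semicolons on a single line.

There is no surviving spouse, so the entire estate passes to Grzegorz's descendants per capita at each generation.
At generation 1 (Bogdan, Radoslaw, Stanislawa, Czeslaw) there are 4 shares of (1)/4 = 1/4 each.
Living: Radoslaw and Stanislawa — each takes 1/4.
Deceased: Bogdan and Czeslaw. Their combined 1/2 is pooled and carried to generation 2.
At generation 2 (Waclaw, Kazimierz, Mieczyslaw) there are 3 shares of (1/2)/3 = 1/6 each.
Living: Waclaw — each takes 1/6.
Deceased: Kazimierz and Mieczyslaw. Their combined 1/3 is pooled and carried to generation 3.
At generation 3 (Ireneusz, Nadia, Urszula, Ludmila, Agnieszka, Jolanta) there are 6 shares of (1/3)/6 = 1/18 each.
Living: Ireneusz, Nadia, Urszula, Ludmila, Agnieszka, and Jolanta — each takes 1/18.

Agnieszka 1/18; Ireneusz 1/18; Jolanta 1/18; Ludmila 1/18; Nadia 1/18; Radoslaw 1/4; Stanislawa 1/4; Urszula 1/18; Waclaw 1/6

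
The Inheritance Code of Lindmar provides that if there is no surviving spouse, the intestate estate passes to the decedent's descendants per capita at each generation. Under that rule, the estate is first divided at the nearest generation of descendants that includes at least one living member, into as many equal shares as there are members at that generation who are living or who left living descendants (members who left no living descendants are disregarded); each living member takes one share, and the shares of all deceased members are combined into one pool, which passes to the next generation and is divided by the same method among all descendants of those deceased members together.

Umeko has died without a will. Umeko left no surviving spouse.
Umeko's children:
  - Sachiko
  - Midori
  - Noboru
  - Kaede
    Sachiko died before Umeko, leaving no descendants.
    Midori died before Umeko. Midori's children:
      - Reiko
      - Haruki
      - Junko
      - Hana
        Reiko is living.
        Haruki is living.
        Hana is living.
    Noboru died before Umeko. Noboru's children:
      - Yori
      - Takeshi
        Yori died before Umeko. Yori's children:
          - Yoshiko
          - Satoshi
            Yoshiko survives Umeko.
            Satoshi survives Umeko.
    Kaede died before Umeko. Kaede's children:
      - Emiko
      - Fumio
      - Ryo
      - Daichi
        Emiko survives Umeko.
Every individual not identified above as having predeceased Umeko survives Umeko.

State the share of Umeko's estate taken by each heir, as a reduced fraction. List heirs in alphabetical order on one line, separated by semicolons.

There is no surviving spouse, so the entire estate passes to Umeko's descendants per capita at each generation.
No one at generation 1 (Midori, Noboru, Kaede) is living; moving to the next generation.
At generation 2 (Reiko, Haruki, Junko, Hana, Yori, Takeshi, Emiko, Fumio, Ryo, Daichi) there are 10 shares of (1)/10 = 1/10 each.
Living: Reiko, Haruki, Junko, Hana, Takeshi, Emiko, Fumio, Ryo, and Daichi — each takes 1/10.
Deceased: Yori. That 1/10 share is carried to generation 3.
At generation 3 (Yoshiko, Satoshi) there are 2 shares of (1/10)/2 = 1/20 each.
Living: Yoshiko and Satoshi — each takes 1/20.

Daichi 1/10; Emiko 1/10; Fumio 1/10; Hana 1/10; Haruki 1/10; Junko 1/10; Reiko 1/10; Ryo 1/10; Satoshi 1/20; Takeshi 1/10; Yoshiko 1/20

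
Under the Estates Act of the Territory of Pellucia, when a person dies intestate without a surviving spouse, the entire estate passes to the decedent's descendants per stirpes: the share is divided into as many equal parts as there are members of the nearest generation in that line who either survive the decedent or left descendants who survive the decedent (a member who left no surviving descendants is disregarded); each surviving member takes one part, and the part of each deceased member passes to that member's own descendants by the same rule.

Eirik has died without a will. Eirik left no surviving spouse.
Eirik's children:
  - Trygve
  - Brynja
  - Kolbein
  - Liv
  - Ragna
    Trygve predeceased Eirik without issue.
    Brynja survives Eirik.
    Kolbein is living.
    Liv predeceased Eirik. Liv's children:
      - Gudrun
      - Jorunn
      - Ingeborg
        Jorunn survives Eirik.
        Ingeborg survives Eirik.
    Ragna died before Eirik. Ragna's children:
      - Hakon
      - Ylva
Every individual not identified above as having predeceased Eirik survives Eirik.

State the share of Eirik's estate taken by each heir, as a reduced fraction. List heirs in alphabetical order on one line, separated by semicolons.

There is no surviving spouse, so the entire estate passes to Eirik's descendants per stirpes.
Trygve left no surviving issue, so that branch lapses and is disregarded.
The estate is divided into 4 equal shares of 1/4 among Brynja, Kolbein, Liv, Ragna.
Brynja is living and takes 1/4.
Kolbein is living and takes 1/4.
Liv predeceased; the 1/4 allotted to Liv's branch passes to Liv's issue by representation.
The 1/4 is divided into 3 equal shares of 1/12 among Gudrun, Jorunn, Ingeborg.
Gudrun is living and takes 1/12.
Jorunn is living and takes 1/12.
Ingeborg is living and takes 1/12.
Ragna predeceased; the 1/4 allotted to Ragna's branch passes to Ragna's issue by representation.
The 1/4 is divided into 2 equal shares of 1/8 among Hakon, Ylva.
Hakon is living and takes 1/8.
Ylva is living and takes 1/8.

Brynja 1/4; Gudrun 1/12; Hakon 1/8; Ingeborg 1/12; Jorunn 1/12; Kolbein 1/4; Ylva 1/8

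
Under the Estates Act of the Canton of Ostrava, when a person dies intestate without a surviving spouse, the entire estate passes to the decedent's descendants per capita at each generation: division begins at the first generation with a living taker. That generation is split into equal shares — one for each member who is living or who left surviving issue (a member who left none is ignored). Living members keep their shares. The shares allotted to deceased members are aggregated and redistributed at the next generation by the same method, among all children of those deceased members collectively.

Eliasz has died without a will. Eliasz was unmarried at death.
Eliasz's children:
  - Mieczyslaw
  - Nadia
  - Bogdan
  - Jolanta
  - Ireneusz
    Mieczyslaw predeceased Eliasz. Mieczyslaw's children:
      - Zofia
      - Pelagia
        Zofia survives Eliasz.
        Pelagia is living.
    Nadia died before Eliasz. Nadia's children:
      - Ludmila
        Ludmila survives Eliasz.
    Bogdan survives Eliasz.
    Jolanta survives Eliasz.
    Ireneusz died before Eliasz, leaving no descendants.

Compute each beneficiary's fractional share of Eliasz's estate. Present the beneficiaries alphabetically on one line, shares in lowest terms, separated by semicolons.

Bogdan 1/4; Jolanta 1/4; Ludmila 1/6; Pelagia 1/6; Zofia 1/6

There is no surviving spouse, so the entire estate passes to Eliasz's descendants per capita at each generation.
At generation 1 (Mieczyslaw, Nadia, Bogdan, Jolanta) there are 4 shares of (1)/4 = 1/4 each.
Living: Bogdan and Jolanta — each takes 1/4.
Deceased: Mieczyslaw and Nadia. Their combined 1/2 is pooled and carried to generation 2.
At generation 2 (Zofia, Pelagia, Ludmila) there are 3 shares of (1/2)/3 = 1/6 each.
Living: Zofia, Pelagia, and Ludmila — each takes 1/6.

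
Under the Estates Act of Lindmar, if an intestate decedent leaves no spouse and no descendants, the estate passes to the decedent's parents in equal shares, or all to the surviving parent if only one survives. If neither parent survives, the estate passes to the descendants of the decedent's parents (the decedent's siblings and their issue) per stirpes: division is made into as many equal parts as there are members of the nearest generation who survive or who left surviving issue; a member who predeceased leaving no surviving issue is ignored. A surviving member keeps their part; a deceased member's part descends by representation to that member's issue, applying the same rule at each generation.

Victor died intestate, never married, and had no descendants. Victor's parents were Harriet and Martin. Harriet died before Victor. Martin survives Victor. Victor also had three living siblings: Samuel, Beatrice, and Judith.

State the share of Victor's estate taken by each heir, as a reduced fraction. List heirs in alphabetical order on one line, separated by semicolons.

Only one parent, Martin, survives, so Martin takes the entire estate. The siblings take nothing because a surviving parent has priority.

Martin 1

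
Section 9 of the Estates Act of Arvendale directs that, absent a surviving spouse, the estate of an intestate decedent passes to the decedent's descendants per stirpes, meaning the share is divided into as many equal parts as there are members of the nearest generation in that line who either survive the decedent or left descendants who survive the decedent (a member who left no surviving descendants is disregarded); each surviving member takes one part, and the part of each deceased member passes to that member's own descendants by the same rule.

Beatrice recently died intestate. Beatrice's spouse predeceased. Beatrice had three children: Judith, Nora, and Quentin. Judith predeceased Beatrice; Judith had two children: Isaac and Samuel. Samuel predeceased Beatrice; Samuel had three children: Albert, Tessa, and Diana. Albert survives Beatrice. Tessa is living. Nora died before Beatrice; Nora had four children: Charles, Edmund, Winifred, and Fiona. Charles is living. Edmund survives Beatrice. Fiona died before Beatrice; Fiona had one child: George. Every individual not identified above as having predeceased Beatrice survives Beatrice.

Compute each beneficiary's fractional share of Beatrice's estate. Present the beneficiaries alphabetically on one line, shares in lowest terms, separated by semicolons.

There is no surviving spouse, so the entire estate passes to Beatrice's descendants per stirpes.
The estate is divided into 3 equal shares of 1/3 among Judith, Nora, Quentin.
Judith predeceased; the 1/3 allotted to Judith's branch passes to Judith's issue by representation.
The 1/3 is divided into 2 equal shares of 1/6 among Isaac, Samuel.
Isaac is living and takes 1/6.
Samuel predeceased; the 1/6 allotted to Samuel's branch passes to Samuel's issue by representation.
The 1/6 is divided into 3 equal shares of 1/18 among Albert, Tessa, Diana.
Albert is living and takes 1/18.
Tessa is living and takes 1/18.
Diana is living and takes 1/18.
Nora predeceased; the 1/3 allotted to Nora's branch passes to Nora's issue by representation.
The 1/3 is divided into 4 equal shares of 1/12 among Charles, Edmund, Winifred, Fiona.
Charles is living and takes 1/12.
Edmund is living and takes 1/12.
Winifred is living and takes 1/12.
Fiona predeceased; the 1/12 allotted to Fiona's branch passes to Fiona's issue by representation.
George is the sole taker at this level and receives the full 1/12.
Quentin is living and takes 1/3.

Albert 1/18; Charles 1/12; Diana 1/18; Edmund 1/12; George 1/12; Isaac 1/6; Quentin 1/3; Tessa 1/18; Winifred 1/12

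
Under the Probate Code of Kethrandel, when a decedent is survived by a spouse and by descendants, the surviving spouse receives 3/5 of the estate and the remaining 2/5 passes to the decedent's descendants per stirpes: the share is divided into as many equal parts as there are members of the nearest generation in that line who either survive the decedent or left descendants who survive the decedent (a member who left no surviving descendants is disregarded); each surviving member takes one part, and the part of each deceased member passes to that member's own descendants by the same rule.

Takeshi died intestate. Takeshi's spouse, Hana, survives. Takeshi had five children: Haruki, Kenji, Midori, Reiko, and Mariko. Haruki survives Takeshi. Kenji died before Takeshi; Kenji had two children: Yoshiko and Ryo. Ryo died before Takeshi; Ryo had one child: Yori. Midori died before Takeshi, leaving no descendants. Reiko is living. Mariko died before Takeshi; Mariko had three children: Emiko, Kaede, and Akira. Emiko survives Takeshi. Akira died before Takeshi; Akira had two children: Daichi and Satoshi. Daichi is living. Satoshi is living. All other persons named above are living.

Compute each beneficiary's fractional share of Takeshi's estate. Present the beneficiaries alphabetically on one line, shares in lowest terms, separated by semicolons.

Hana, as surviving spouse, takes 3/5.
The remaining 2/5 passes to Takeshi's descendants per stirpes.
Midori left no surviving issue, so that branch lapses and is disregarded.
The 2/5 is divided into 4 equal shares of 1/10 among Haruki, Kenji, Reiko, Mariko.
Haruki is living and takes 1/10.
Kenji predeceased; the 1/10 allotted to Kenji's branch passes to Kenji's issue by representation.
The 1/10 is divided into 2 equal shares of 1/20 among Yoshiko, Ryo.
Yoshiko is living and takes 1/20.
Ryo predeceased; the 1/20 allotted to Ryo's branch passes to Ryo's issue by representation.
Yori is the sole taker at this level and receives the full 1/20.
Reiko is living and takes 1/10.
Mariko predeceased; the 1/10 allotted to Mariko's branch passes to Mariko's issue by representation.
The 1/10 is divided into 3 equal shares of 1/30 among Emiko, Kaede, Akira.
Emiko is living and takes 1/30.
Kaede is living and takes 1/30.
Akira predeceased; the 1/30 allotted to Akira's branch passes to Akira's issue by representation.
The 1/30 is divided into 2 equal shares of 1/60 among Daichi, Satoshi.
Daichi is living and takes 1/60.
Satoshi is living and takes 1/60.

Daichi 1/60; Emiko 1/30; Hana 3/5; Haruki 1/10; Kaede 1/30; Reiko 1/10; Satoshi 1/60; Yori 1/20; Yoshiko 1/20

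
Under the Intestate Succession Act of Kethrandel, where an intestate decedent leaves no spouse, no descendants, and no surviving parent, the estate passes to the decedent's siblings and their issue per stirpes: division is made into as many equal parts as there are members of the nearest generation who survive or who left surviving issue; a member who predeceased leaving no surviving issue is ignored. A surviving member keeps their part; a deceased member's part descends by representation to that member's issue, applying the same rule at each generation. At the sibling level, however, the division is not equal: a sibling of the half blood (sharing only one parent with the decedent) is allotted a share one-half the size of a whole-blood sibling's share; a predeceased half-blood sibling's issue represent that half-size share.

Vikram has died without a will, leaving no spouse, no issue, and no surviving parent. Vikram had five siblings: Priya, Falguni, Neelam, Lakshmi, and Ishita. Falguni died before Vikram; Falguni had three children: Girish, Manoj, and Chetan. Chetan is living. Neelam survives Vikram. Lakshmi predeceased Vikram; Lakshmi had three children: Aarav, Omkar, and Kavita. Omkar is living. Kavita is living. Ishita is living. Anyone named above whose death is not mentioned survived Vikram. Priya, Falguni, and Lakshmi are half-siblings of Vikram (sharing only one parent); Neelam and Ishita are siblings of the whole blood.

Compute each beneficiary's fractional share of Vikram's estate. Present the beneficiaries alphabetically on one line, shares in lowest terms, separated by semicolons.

No spouse, descendants, or parent survives, so the estate passes to Vikram's siblings per stirpes.
Half-blood siblings count for one-half the weight of whole-blood siblings at the initial division.
Dividing 1 in proportion to weights (total weight 7/2): Priya (weight 1/2) → 1/7; Falguni (weight 1/2) → 1/7; Neelam (weight 1) → 2/7; Lakshmi (weight 1/2) → 1/7; Ishita (weight 1) → 2/7.
Priya is living and takes 1/7.
Falguni predeceased; the 1/7 allotted to Falguni's branch passes to Falguni's issue by representation.
The 1/7 is divided into 3 equal shares of 1/21 among Girish, Manoj, Chetan.
Girish is living and takes 1/21.
Manoj is living and takes 1/21.
Chetan is living and takes 1/21.
Neelam is living and takes 2/7.
Lakshmi predeceased; the 1/7 allotted to Lakshmi's branch passes to Lakshmi's issue by representation.
The 1/7 is divided into 3 equal shares of 1/21 among Aarav, Omkar, Kavita.
Aarav is living and takes 1/21.
Omkar is living and takes 1/21.
Kavita is living and takes 1/21.
Ishita is living and takes 2/7.

Aarav 1/21; Chetan 1/21; Girish 1/21; Ishita 2/7; Kavita 1/21; Manoj 1/21; Neelam 2/7; Omkar 1/21; Priya 1/7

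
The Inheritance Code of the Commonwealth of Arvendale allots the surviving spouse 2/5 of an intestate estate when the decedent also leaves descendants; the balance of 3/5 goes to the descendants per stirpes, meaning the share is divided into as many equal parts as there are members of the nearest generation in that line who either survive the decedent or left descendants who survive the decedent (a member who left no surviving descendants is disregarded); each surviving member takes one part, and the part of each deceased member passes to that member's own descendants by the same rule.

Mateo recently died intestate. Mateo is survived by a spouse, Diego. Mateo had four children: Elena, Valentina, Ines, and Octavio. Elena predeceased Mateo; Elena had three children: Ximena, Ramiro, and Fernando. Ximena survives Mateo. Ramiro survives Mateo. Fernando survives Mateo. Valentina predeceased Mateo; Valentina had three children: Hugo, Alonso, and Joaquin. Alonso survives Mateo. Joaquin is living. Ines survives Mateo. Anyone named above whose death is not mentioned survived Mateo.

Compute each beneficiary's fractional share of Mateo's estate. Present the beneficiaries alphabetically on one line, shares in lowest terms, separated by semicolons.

Diego, as surviving spouse, takes 2/5.
The remaining 3/5 passes to Mateo's descendants per stirpes.
The 3/5 is divided into 4 equal shares of 3/20 among Elena, Valentina, Ines, Octavio.
Elena predeceased; the 3/20 allotted to Elena's branch passes to Elena's issue by representation.
The 3/20 is divided into 3 equal shares of 1/20 among Ximena, Ramiro, Fernando.
Ximena is living and takes 1/20.
Ramiro is living and takes 1/20.
Fernando is living and takes 1/20.
Valentina predeceased; the 3/20 allotted to Valentina's branch passes to Valentina's issue by representation.
The 3/20 is divided into 3 equal shares of 1/20 among Hugo, Alonso, Joaquin.
Hugo is living and takes 1/20.
Alonso is living and takes 1/20.
Joaquin is living and takes 1/20.
Ines is living and takes 3/20.
Octavio is living and takes 3/20.

Alonso 1/20; Diego 2/5; Fernando 1/20; Hugo 1/20; Ines 3/20; Joaquin 1/20; Octavio 3/20; Ramiro 1/20; Ximena 1/20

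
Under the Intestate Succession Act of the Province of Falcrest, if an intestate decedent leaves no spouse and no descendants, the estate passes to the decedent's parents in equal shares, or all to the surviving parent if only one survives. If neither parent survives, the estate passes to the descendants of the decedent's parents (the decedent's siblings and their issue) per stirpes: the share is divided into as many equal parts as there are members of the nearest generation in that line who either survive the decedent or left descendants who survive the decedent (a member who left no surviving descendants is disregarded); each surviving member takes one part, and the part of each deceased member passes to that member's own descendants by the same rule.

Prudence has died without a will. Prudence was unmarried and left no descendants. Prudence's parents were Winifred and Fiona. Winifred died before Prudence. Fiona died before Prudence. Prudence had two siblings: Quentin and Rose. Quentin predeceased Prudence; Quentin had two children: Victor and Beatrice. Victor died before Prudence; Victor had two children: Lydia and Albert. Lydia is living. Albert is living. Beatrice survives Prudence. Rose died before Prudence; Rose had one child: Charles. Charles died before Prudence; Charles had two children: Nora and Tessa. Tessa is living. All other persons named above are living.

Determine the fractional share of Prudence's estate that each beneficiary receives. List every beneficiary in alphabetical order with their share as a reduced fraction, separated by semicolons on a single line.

Albert 1/8; Beatrice 1/4; Lydia 1/8; Nora 1/4; Tessa 1/4

Neither parent survives and there are no descendants, so the estate passes to Prudence's siblings and their issue per stirpes.
The estate is divided into 2 equal shares of 1/2 among Quentin, Rose.
Quentin predeceased; the 1/2 allotted to Quentin's branch passes to Quentin's issue by representation.
The 1/2 is divided into 2 equal shares of 1/4 among Victor, Beatrice.
Victor predeceased; the 1/4 allotted to Victor's branch passes to Victor's issue by representation.
The 1/4 is divided into 2 equal shares of 1/8 among Lydia, Albert.
Lydia is living and takes 1/8.
Albert is living and takes 1/8.
Beatrice is living and takes 1/4.
Rose predeceased; the 1/2 allotted to Rose's branch passes to Rose's issue by representation.
Charles's line is the sole branch at this level, so the full 1/2 passes to Charles's issue by representation.
The 1/2 is divided into 2 equal shares of 1/4 among Nora, Tessa.
Nora is living and takes 1/4.
Tessa is living and takes 1/4.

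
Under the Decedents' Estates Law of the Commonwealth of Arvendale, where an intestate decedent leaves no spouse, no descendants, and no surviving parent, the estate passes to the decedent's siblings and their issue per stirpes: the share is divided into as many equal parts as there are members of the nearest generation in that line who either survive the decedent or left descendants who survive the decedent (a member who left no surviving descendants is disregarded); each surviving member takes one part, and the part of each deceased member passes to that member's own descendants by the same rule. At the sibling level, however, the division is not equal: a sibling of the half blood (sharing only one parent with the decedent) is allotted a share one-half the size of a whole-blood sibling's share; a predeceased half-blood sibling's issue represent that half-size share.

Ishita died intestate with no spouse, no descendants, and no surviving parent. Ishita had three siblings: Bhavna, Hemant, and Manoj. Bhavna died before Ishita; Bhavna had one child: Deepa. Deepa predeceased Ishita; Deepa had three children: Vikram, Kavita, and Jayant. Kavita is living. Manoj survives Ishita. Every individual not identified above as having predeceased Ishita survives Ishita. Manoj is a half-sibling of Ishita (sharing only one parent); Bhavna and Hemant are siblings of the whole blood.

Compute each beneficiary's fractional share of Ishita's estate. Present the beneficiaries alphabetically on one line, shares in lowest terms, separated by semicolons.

Hemant 2/5; Jayant 2/15; Kavita 2/15; Manoj 1/5; Vikram 2/15

No spouse, descendants, or parent survives, so the estate passes to Ishita's siblings per stirpes.
Half-blood siblings count for one-half the weight of whole-blood siblings at the initial division.
Dividing 1 in proportion to weights (total weight 5/2): Bhavna (weight 1) → 2/5; Hemant (weight 1) → 2/5; Manoj (weight 1/2) → 1/5.
Bhavna predeceased; the 2/5 allotted to Bhavna's branch passes to Bhavna's issue by representation.
Deepa's line is the sole branch at this level, so the full 2/5 passes to Deepa's issue by representation.
The 2/5 is divided into 3 equal shares of 2/15 among Vikram, Kavita, Jayant.
Vikram is living and takes 2/15.
Kavita is living and takes 2/15.
Jayant is living and takes 2/15.
Hemant is living and takes 2/5.
Manoj is living and takes 1/5.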